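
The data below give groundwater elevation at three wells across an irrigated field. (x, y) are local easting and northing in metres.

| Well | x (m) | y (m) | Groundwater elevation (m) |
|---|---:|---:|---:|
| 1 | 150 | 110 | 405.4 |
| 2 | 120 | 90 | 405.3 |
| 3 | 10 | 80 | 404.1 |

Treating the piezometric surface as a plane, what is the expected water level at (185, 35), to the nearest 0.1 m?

406.8 m

Differences from 1: to 2 (Δx, Δy, Δh) = (-30, -20, -0.1); to 3 = (-140, -30, -1.3).
Solve a·Δx + b·Δy = Δh: det = (-30)·(-30) − (-140)·(-20) = -1900.
∂h/∂x = [(-0.1)·(-30) − (-1.3)·(-20)] / -1900 = +0.01211
∂h/∂y = [(-30)·(-1.3) − (-140)·(-0.1)] / -1900 = -0.01316
h(185, 35) = 405.4 + (+0.01211)·(35) + (-0.01316)·(-75) = 405.4 +0.424 +0.987 = 406.811 m.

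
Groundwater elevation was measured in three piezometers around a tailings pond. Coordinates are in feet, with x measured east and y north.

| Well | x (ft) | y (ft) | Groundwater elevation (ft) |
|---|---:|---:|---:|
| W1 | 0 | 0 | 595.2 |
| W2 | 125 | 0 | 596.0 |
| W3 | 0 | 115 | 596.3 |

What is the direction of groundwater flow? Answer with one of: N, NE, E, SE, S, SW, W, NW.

∂h/∂x = (596.0 − 595.2) / (125 − 0) = +0.006400
∂h/∂y = (596.3 − 595.2) / (115 − 0) = +0.009565
Flow = −∇h = (-0.006400 east, -0.009565 north), which points southwest.

SW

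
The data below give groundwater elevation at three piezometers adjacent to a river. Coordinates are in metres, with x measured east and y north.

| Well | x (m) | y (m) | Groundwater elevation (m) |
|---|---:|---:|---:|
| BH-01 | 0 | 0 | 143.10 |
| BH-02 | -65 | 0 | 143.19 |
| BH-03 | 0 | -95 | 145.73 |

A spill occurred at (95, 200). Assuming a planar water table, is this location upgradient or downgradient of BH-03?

∂h/∂x = (143.19 − 143.10) / (-65 − 0) = -0.001385
∂h/∂y = (145.73 − 143.10) / (-95 − 0) = -0.02768
Head at (95, 200) = 143.10 + (-0.001385)·(95) + (-0.02768)·(200) = 137.43 m.
That is lower than the 145.73 m at BH-03, so the point is downgradient.

downgradient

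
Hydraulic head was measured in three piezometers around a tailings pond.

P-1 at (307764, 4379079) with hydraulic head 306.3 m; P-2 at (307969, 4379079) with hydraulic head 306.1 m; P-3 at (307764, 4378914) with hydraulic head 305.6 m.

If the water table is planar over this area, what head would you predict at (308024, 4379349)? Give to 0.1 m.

307.2 m

∂h/∂x = (306.1 − 306.3) / (307969 − 307764) = -0.0009756
∂h/∂y = (305.6 − 306.3) / (4378914 − 4379079) = +0.004242
h(308024, 4379349) = 306.3 + (-0.0009756)·(260) + (+0.004242)·(270) = 306.3 -0.254 +1.145 = 307.192 m.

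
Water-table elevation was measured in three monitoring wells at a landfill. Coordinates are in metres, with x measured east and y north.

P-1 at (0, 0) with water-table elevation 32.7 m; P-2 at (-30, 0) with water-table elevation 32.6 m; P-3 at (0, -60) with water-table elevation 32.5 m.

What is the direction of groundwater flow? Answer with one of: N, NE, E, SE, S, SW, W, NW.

SW

∂h/∂x = (32.6 − 32.7) / (-30 − 0) = +0.003333
∂h/∂y = (32.5 − 32.7) / (-60 − 0) = +0.003333
Flow = −∇h = (-0.003333 east, -0.003333 north), which points southwest.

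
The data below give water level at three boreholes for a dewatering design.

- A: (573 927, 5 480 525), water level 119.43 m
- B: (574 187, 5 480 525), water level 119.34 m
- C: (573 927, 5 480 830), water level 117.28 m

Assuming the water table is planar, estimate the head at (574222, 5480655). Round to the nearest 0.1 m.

∂h/∂x = (119.34 − 119.43) / (574187 − 573927) = -0.0003462
∂h/∂y = (117.28 − 119.43) / (5480830 − 5480525) = -0.007049
h(574222, 5480655) = 119.43 + (-0.0003462)·(295) + (-0.007049)·(130) = 119.43 -0.102 -0.916 = 118.411 m.

118.4 m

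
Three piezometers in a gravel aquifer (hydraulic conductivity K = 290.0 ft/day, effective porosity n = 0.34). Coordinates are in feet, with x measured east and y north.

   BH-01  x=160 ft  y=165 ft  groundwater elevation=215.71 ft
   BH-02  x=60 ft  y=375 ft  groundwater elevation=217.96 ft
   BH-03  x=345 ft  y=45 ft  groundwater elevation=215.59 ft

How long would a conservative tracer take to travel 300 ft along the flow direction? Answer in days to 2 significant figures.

Taking BH-01 as reference: BH-02−BH-01 = (-100, 210, +2.25); BH-03−BH-01 = (185, -120, -0.12).
Solve a·Δx + b·Δy = Δh: det = (-100)·(-120) − 185·210 = -26850.
∂h/∂x = [(+2.25)·(-120) − (-0.12)·210] / -26850 = +0.009117
∂h/∂y = [(-100)·(-0.12) − 185·(+2.25)] / -26850 = +0.01506
|∇h| = √(0.009117² + 0.01506²) = 0.0176
Seepage velocity v = K·i/n = 290.0 × 0.0176 / 0.34 = 15.01 ft/day.
t = 300 / 15.01 = 19.99 days.

20 days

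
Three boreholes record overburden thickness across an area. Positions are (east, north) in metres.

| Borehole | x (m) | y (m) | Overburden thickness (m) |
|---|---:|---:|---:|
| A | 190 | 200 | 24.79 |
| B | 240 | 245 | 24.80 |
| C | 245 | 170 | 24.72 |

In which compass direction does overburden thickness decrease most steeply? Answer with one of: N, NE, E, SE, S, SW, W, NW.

SE

With d = a·x + b·y + c and A as origin, the differences give:
  50·a + 45·b = +0.01
  55·a + (-30)·b = -0.07
Eliminate b (×(-30) and ×45, subtract): -3975·a = 2.850 → a = ∂d/∂x = -0.0007170
Back-substitute: b = ∂d/∂y = +0.001019.
Steepest decrease is along −∇f = (+0.0007170 E, -0.001019 N) → southeast.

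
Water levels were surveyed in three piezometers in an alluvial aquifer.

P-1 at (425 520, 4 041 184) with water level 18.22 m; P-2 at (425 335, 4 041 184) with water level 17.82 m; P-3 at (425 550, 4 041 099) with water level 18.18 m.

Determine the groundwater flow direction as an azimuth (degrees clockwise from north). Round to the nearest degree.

Differences from P-1: to P-2 (Δx, Δy, Δh) = (-185, 0, -0.40); to P-3 = (30, -85, -0.04).
Determinant of the coordinate differences = (-185)·(-85) − 30·0 = 15725.
∂h/∂x = [(-0.40)·(-85) − (-0.04)·0] / 15725 = +0.002162
∂h/∂y = [(-185)·(-0.04) − 30·(-0.40)] / 15725 = +0.001234
Flow direction (−∇h) has components (-0.002162 E, -0.001234 N).
Azimuth = atan2(E, N) = atan2(-0.002162, -0.001234) = 240.3° ≈ 240°.

240°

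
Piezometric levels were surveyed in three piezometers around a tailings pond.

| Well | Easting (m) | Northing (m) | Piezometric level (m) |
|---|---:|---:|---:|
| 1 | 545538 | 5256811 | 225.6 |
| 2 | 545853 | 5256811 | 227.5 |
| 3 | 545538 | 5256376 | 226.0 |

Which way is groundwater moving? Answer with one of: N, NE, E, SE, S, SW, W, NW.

∂h/∂x = (227.5 − 225.6) / (545853 − 545538) = +0.006032
∂h/∂y = (226.0 − 225.6) / (5256376 − 5256811) = -0.0009195
Flow = −∇h = (-0.006032 east, +0.0009195 north), which points west.

W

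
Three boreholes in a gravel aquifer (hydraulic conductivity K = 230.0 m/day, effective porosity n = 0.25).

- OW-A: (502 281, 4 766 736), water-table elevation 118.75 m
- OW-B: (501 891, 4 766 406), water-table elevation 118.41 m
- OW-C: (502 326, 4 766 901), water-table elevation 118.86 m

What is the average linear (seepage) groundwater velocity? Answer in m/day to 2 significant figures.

With h = a·x + b·y + c and OW-A as origin, the differences give:
  (-390)·a + (-330)·b = -0.34
  45·a + 165·b = +0.11
Eliminate b (×165 and ×(-330), subtract): -49500·a = -19.800 → a = ∂h/∂x = +0.0004000
Back-substitute: b = ∂h/∂y = +0.0005576.
|∇h| = √(0.0004000² + 0.0005576²) = 0.0006862
Seepage velocity v = K·i/n = 230.0 × 0.0006862 / 0.25 = 0.6313 m/day.

0.63 m/day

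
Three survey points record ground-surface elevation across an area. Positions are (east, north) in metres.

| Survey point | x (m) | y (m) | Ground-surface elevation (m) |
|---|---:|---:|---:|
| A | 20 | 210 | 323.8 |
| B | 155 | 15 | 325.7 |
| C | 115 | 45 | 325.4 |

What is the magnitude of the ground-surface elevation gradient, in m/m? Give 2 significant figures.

With z = a·x + b·y + c and A as origin, the differences give:
  135·a + (-195)·b = +1.9
  95·a + (-165)·b = +1.6
Eliminate b (×(-165) and ×(-195), subtract): -3750·a = -1.50 → a = ∂z/∂x = +0.0004000
Back-substitute: b = ∂z/∂y = -0.009467.
|∇f| = √(0.0004000² + -0.009467²) = 0.009475 m/m

0.0095 m/m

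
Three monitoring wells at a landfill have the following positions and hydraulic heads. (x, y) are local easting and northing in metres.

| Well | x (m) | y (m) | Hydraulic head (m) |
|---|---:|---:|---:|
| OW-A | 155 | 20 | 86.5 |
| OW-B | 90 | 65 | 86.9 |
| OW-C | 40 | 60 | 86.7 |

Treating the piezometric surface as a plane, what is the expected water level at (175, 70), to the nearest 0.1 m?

87.2 m

Three-point gradient (reference OW-A): Δ to OW-B = (-65, 45, +0.4), Δ to OW-C = (-115, 40, +0.2).
∂h/∂x = +0.002718, ∂h/∂y = +0.01282 (det = 2575).
h(175, 70) = 86.5 + (+0.002718)·(20) + (+0.01282)·(50) = 86.5 +0.054 +0.641 = 87.195 m.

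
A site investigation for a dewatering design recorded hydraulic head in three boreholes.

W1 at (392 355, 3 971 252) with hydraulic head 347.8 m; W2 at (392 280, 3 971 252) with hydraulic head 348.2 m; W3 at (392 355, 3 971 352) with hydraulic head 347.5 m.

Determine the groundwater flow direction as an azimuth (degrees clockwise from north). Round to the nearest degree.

061°

∂h/∂x = (348.2 − 347.8) / (392280 − 392355) = -0.005333
∂h/∂y = (347.5 − 347.8) / (3971352 − 3971252) = -0.003000
Flow direction (−∇h) has components (+0.005333 E, +0.003000 N).
Azimuth = atan2(E, N) = atan2(+0.005333, +0.003000) = 60.6° ≈ 061°.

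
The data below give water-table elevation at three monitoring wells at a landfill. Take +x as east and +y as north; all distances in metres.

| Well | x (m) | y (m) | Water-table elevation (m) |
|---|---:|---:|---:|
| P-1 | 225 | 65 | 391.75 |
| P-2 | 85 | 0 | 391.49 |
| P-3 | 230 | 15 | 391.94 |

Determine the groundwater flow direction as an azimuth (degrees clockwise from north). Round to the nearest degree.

315°

With h = a·x + b·y + c and P-1 as origin, the differences give:
  (-140)·a + (-65)·b = -0.26
  5·a + (-50)·b = +0.19
Eliminate b (×(-50) and ×(-65), subtract): 7325·a = 25.350 → a = ∂h/∂x = +0.003461
Back-substitute: b = ∂h/∂y = -0.003454.
Flow direction (−∇h) has components (-0.003461 E, +0.003454 N).
Azimuth = atan2(E, N) = atan2(-0.003461, +0.003454) = 314.9° ≈ 315°.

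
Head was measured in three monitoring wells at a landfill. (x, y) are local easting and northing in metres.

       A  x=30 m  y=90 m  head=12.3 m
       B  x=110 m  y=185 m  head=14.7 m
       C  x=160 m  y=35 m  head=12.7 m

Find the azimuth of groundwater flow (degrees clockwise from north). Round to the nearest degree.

With h = a·x + b·y + c and A as origin, the differences give:
  80·a + 95·b = +2.4
  130·a + (-55)·b = +0.4
Eliminate b (×(-55) and ×95, subtract): -16750·a = -170.00 → a = ∂h/∂x = +0.01015
Back-substitute: b = ∂h/∂y = +0.01672.
Flow direction (−∇h) has components (-0.01015 E, -0.01672 N).
Azimuth = atan2(E, N) = atan2(-0.01015, -0.01672) = 211.3° ≈ 211°.

211°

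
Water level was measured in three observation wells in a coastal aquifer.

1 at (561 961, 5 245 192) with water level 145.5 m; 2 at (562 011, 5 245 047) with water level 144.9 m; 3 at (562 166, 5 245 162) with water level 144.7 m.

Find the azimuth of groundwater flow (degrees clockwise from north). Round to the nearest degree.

130°

Taking 1 as reference: 2−1 = (50, -145, -0.6); 3−1 = (205, -30, -0.8).
Determinant of the coordinate differences = 50·(-30) − 205·(-145) = 28225.
∂h/∂x = [(-0.6)·(-30) − (-0.8)·(-145)] / 28225 = -0.003472
∂h/∂y = [50·(-0.8) − 205·(-0.6)] / 28225 = +0.002941
Flow direction (−∇h) has components (+0.003472 E, -0.002941 N).
Azimuth = atan2(E, N) = atan2(+0.003472, -0.002941) = 130.3° ≈ 130°.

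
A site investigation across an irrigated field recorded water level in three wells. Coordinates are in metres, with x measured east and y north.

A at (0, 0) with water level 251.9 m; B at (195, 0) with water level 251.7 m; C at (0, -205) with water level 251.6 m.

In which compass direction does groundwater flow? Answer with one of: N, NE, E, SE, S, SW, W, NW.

∂h/∂x = (251.7 − 251.9) / (195 − 0) = -0.001026
∂h/∂y = (251.6 − 251.9) / (-205 − 0) = +0.001463
Flow = −∇h = (+0.001026 east, -0.001463 north), which points southeast.

SE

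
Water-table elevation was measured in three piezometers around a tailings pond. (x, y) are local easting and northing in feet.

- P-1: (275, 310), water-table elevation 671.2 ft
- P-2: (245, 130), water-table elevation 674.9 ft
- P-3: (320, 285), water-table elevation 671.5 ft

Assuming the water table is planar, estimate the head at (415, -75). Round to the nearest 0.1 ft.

With h = a·x + b·y + c and P-1 as origin, the differences give:
  (-30)·a + (-180)·b = +3.7
  45·a + (-25)·b = +0.3
Eliminate b (×(-25) and ×(-180), subtract): 8850·a = -38.50 → a = ∂h/∂x = -0.004350
Back-substitute: b = ∂h/∂y = -0.01983.
h(415, -75) = 671.2 + (-0.004350)·(140) + (-0.01983)·(-385) = 671.2 -0.609 +7.635 = 678.226 ft.

678.2 ft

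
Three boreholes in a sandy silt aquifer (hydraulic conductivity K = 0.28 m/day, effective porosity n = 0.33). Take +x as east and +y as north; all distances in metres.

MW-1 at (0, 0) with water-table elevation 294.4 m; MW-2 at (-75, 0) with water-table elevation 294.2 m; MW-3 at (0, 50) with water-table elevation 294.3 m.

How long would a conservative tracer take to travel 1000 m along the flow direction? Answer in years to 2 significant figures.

970 years

∂h/∂x = (294.2 − 294.4) / (-75 − 0) = +0.002667
∂h/∂y = (294.3 − 294.4) / (50 − 0) = -0.002000
|∇h| = √(0.002667² + -0.002000²) = 0.003334
Seepage velocity v = K·i/n = 0.28 × 0.003334 / 0.33 = 0.002829 m/day.
t = 1000 / 0.002829 = 3.535e+05 days = 968 years.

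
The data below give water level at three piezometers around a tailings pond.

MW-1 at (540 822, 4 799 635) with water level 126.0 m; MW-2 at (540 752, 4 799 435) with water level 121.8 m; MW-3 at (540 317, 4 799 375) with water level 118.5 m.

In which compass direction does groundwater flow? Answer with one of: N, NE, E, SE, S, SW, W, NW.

Taking MW-1 as reference: MW-2−MW-1 = (-70, -200, -4.2); MW-3−MW-1 = (-505, -260, -7.5).
Determinant of the coordinate differences = (-70)·(-260) − (-505)·(-200) = -82800.
∂h/∂x = [(-4.2)·(-260) − (-7.5)·(-200)] / -82800 = +0.004928
∂h/∂y = [(-70)·(-7.5) − (-505)·(-4.2)] / -82800 = +0.01928
Flow = −∇h = (-0.004928 east, -0.01928 north), which points south.

S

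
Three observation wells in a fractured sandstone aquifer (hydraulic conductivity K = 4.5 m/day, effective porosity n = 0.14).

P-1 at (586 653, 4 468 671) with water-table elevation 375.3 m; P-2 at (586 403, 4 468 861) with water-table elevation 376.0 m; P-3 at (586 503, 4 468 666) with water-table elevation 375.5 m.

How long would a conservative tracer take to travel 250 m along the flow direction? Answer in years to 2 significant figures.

9.2 years

Differences from P-1: to P-2 (Δx, Δy, Δh) = (-250, 190, +0.7); to P-3 = (-150, -5, +0.2).
Solve a·Δx + b·Δy = Δh: det = (-250)·(-5) − (-150)·190 = 29750.
∂h/∂x = [(+0.7)·(-5) − (+0.2)·190] / 29750 = -0.001395
∂h/∂y = [(-250)·(+0.2) − (-150)·(+0.7)] / 29750 = +0.001849
|∇h| = √(-0.001395² + 0.001849²) = 0.002316
Seepage velocity v = K·i/n = 4.5 × 0.002316 / 0.14 = 0.07444 m/day.
t = 250 / 0.07444 = 3358 days = 9.19 years.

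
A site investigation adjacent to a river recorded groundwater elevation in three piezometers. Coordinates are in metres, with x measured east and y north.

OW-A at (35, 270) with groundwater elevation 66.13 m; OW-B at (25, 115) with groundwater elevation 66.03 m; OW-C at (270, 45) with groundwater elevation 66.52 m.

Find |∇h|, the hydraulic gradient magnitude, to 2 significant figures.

With h = a·x + b·y + c and OW-A as origin, the differences give:
  (-10)·a + (-155)·b = -0.10
  235·a + (-225)·b = +0.39
Eliminate b (×(-225) and ×(-155), subtract): 38675·a = 82.950 → a = ∂h/∂x = +0.002145
Back-substitute: b = ∂h/∂y = +0.0005068.
|∇h| = √(0.002145² + 0.0005068²) = 0.002204

0.0022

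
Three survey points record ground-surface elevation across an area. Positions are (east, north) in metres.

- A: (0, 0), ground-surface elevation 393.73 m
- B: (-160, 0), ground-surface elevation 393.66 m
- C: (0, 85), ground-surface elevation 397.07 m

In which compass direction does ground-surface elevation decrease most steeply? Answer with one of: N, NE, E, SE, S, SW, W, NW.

S

∂z/∂x = (393.66 − 393.73) / (-160 − 0) = +0.0004375
∂z/∂y = (397.07 − 393.73) / (85 − 0) = +0.03929
Steepest decrease is along −∇f = (-0.0004375 E, -0.03929 N) → south.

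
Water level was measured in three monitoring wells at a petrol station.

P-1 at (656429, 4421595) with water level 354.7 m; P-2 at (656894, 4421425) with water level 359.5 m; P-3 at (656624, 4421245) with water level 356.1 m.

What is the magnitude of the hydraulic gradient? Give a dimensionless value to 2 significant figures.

0.011

With h = a·x + b·y + c and P-1 as origin, the differences give:
  465·a + (-170)·b = +4.8
  195·a + (-350)·b = +1.4
Eliminate b (×(-350) and ×(-170), subtract): -129600·a = -1442.00 → a = ∂h/∂x = +0.01113
Back-substitute: b = ∂h/∂y = +0.002199.
|∇h| = √(0.01113² + 0.002199²) = 0.01135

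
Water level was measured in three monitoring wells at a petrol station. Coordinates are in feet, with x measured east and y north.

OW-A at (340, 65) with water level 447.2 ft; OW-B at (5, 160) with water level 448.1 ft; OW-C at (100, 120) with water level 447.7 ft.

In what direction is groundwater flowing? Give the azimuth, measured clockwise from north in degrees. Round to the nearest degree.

With h = a·x + b·y + c and OW-A as origin, the differences give:
  (-335)·a + 95·b = +0.9
  (-240)·a + 55·b = +0.5
Eliminate b (×55 and ×95, subtract): 4375·a = 2.00 → a = ∂h/∂x = +0.0004571
Back-substitute: b = ∂h/∂y = +0.01109.
Flow direction (−∇h) has components (-0.0004571 E, -0.01109 N).
Azimuth = atan2(E, N) = atan2(-0.0004571, -0.01109) = 182.4° ≈ 182°.

182°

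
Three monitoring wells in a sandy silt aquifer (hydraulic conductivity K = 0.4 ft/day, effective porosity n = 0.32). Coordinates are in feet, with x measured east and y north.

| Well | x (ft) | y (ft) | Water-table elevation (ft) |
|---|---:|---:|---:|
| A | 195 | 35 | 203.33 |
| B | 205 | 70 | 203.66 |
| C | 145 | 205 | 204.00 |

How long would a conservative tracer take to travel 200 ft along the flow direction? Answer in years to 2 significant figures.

38 years

With h = a·x + b·y + c and A as origin, the differences give:
  10·a + 35·b = +0.33
  (-50)·a + 170·b = +0.67
Eliminate b (×170 and ×35, subtract): 3450·a = 32.650 → a = ∂h/∂x = +0.009464
Back-substitute: b = ∂h/∂y = +0.006725.
|∇h| = √(0.009464² + 0.006725²) = 0.01161
Seepage velocity v = K·i/n = 0.4 × 0.01161 / 0.32 = 0.01451 ft/day.
t = 200 / 0.01451 = 1.378e+04 days = 37.7 years.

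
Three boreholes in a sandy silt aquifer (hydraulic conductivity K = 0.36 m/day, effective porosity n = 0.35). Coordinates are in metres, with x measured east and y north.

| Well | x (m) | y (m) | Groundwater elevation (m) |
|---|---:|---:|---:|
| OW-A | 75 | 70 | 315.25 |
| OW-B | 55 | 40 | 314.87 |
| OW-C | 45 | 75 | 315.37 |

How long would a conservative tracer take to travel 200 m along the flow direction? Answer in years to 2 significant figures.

38 years

With h = a·x + b·y + c and OW-A as origin, the differences give:
  (-20)·a + (-30)·b = -0.38
  (-30)·a + 5·b = +0.12
Eliminate b (×5 and ×(-30), subtract): -1000·a = 1.700 → a = ∂h/∂x = -0.001700
Back-substitute: b = ∂h/∂y = +0.01380.
|∇h| = √(-0.001700² + 0.01380²) = 0.0139
Seepage velocity v = K·i/n = 0.36 × 0.0139 / 0.35 = 0.0143 m/day.
t = 200 / 0.0143 = 1.399e+04 days = 38.3 years.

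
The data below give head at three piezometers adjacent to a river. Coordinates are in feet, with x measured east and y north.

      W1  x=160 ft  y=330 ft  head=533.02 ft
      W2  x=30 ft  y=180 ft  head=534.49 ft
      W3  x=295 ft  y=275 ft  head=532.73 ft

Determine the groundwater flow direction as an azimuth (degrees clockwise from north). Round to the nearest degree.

Taking W1 as reference: W2−W1 = (-130, -150, +1.47); W3−W1 = (135, -55, -0.29).
Solve a·Δx + b·Δy = Δh: det = (-130)·(-55) − 135·(-150) = 27400.
∂h/∂x = [(+1.47)·(-55) − (-0.29)·(-150)] / 27400 = -0.004538
∂h/∂y = [(-130)·(-0.29) − 135·(+1.47)] / 27400 = -0.005867
Flow direction (−∇h) has components (+0.004538 E, +0.005867 N).
Azimuth = atan2(E, N) = atan2(+0.004538, +0.005867) = 37.7° ≈ 038°.

038°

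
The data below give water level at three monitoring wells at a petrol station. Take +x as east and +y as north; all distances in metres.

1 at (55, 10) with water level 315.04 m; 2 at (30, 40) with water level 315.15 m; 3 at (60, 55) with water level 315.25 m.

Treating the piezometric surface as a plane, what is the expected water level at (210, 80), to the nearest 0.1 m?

315.5 m

Differences from 1: to 2 (Δx, Δy, Δh) = (-25, 30, +0.11); to 3 = (5, 45, +0.21).
Solve a·Δx + b·Δy = Δh: det = (-25)·45 − 5·30 = -1275.
∂h/∂x = [(+0.11)·45 − (+0.21)·30] / -1275 = +0.001059
∂h/∂y = [(-25)·(+0.21) − 5·(+0.11)] / -1275 = +0.004549
h(210, 80) = 315.04 + (+0.001059)·(155) + (+0.004549)·(70) = 315.04 +0.164 +0.318 = 315.523 m.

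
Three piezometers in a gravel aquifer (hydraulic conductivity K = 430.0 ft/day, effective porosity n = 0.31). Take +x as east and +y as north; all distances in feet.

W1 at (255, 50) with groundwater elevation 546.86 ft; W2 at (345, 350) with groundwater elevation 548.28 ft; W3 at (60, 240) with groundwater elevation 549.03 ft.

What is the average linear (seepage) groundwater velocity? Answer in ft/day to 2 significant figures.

With h = a·x + b·y + c and W1 as origin, the differences give:
  90·a + 300·b = +1.42
  (-195)·a + 190·b = +2.17
Eliminate b (×190 and ×300, subtract): 75600·a = -381.200 → a = ∂h/∂x = -0.005042
Back-substitute: b = ∂h/∂y = +0.006246.
|∇h| = √(-0.005042² + 0.006246²) = 0.008027
Seepage velocity v = K·i/n = 430.0 × 0.008027 / 0.31 = 11.13 ft/day.

11 ft/day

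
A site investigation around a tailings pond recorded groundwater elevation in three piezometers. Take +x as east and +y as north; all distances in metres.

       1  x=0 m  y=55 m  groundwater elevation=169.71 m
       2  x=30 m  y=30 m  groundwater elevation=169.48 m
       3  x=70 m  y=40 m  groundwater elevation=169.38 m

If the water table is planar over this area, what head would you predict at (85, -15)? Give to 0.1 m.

Three-point gradient (reference 1): Δ to 2 = (30, -25, -0.23), Δ to 3 = (70, -15, -0.33).
∂h/∂x = -0.003692, ∂h/∂y = +0.004769 (det = 1300).
h(85, -15) = 169.71 + (-0.003692)·(85) + (+0.004769)·(-70) = 169.71 -0.314 -0.334 = 169.062 m.

169.1 m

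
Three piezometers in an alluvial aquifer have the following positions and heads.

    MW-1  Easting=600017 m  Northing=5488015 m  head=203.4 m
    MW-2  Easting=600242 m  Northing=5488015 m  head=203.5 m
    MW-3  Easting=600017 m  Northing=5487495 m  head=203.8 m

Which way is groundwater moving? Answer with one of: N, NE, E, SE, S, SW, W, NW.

NW

∂h/∂x = (203.5 − 203.4) / (600242 − 600017) = +0.0004444
∂h/∂y = (203.8 − 203.4) / (5487495 − 5488015) = -0.0007692
Flow = −∇h = (-0.0004444 east, +0.0007692 north), which points northwest.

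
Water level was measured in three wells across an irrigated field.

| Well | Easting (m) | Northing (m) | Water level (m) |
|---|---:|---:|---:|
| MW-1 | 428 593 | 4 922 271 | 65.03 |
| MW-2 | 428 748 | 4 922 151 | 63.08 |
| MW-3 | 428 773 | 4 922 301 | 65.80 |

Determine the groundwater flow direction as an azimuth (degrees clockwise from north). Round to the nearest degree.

Differences from MW-1: to MW-2 (Δx, Δy, Δh) = (155, -120, -1.95); to MW-3 = (180, 30, +0.77).
Determinant of the coordinate differences = 155·30 − 180·(-120) = 26250.
∂h/∂x = [(-1.95)·30 − (+0.77)·(-120)] / 26250 = +0.001291
∂h/∂y = [155·(+0.77) − 180·(-1.95)] / 26250 = +0.01792
Flow direction (−∇h) has components (-0.001291 E, -0.01792 N).
Azimuth = atan2(E, N) = atan2(-0.001291, -0.01792) = 184.1° ≈ 184°.

184°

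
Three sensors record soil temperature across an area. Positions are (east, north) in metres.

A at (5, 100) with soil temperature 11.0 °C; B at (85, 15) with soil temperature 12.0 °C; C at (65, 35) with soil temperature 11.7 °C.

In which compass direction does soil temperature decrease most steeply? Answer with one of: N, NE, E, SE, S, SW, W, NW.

SW

Differences from A: to B (Δx, Δy, Δh) = (80, -85, +1.0); to C = (60, -65, +0.7).
Determinant of the coordinate differences = 80·(-65) − 60·(-85) = -100.
∂T/∂x = [(+1.0)·(-65) − (+0.7)·(-85)] / -100 = +0.05500
∂T/∂y = [80·(+0.7) − 60·(+1.0)] / -100 = +0.04000
Steepest decrease is along −∇f = (-0.05500 E, -0.04000 N) → southwest.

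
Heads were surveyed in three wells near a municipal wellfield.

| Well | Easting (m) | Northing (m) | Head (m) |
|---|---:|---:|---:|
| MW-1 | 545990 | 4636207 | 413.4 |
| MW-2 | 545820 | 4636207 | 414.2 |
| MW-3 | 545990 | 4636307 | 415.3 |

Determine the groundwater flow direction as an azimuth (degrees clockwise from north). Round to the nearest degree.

∂h/∂x = (414.2 − 413.4) / (545820 − 545990) = -0.004706
∂h/∂y = (415.3 − 413.4) / (4636307 − 4636207) = +0.01900
Flow direction (−∇h) has components (+0.004706 E, -0.01900 N).
Azimuth = atan2(E, N) = atan2(+0.004706, -0.01900) = 166.1° ≈ 166°.

166°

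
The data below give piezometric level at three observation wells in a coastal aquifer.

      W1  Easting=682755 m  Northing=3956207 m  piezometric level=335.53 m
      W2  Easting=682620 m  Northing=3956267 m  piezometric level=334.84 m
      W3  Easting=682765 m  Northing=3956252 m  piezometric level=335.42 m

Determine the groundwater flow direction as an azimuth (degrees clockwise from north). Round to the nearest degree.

With h = a·x + b·y + c and W1 as origin, the differences give:
  (-135)·a + 60·b = -0.69
  10·a + 45·b = -0.11
Eliminate b (×45 and ×60, subtract): -6675·a = -24.450 → a = ∂h/∂x = +0.003663
Back-substitute: b = ∂h/∂y = -0.003258.
Flow direction (−∇h) has components (-0.003663 E, +0.003258 N).
Azimuth = atan2(E, N) = atan2(-0.003663, +0.003258) = 311.7° ≈ 312°.

312°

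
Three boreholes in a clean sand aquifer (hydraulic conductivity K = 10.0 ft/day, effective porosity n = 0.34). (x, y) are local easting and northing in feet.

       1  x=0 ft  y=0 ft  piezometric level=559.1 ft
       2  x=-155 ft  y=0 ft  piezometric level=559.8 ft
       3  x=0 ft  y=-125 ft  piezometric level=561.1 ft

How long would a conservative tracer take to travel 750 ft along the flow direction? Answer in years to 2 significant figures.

∂h/∂x = (559.8 − 559.1) / (-155 − 0) = -0.004516
∂h/∂y = (561.1 − 559.1) / (-125 − 0) = -0.01600
|∇h| = √(-0.004516² + -0.01600²) = 0.01663
Seepage velocity v = K·i/n = 10.0 × 0.01663 / 0.34 = 0.4891 ft/day.
t = 750 / 0.4891 = 1533 days = 4.2 years.

4.2 years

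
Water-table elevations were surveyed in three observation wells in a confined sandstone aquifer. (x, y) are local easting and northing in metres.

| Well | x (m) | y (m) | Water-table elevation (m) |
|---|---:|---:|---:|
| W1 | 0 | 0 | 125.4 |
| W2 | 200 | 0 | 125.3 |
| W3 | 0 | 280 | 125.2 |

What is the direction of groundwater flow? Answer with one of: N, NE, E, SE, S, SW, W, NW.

NE

∂h/∂x = (125.3 − 125.4) / (200 − 0) = -0.0005000
∂h/∂y = (125.2 − 125.4) / (280 − 0) = -0.0007143
Flow = −∇h = (+0.0005000 east, +0.0007143 north), which points northeast.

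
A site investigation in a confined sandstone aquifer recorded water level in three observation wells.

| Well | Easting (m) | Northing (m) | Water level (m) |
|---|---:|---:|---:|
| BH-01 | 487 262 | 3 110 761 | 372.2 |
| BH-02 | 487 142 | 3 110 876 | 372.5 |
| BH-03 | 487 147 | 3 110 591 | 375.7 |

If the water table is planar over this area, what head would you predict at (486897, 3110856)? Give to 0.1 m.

376.0 m

Taking BH-01 as reference: BH-02−BH-01 = (-120, 115, +0.3); BH-03−BH-01 = (-115, -170, +3.5).
Determinant of the coordinate differences = (-120)·(-170) − (-115)·115 = 33625.
∂h/∂x = [(+0.3)·(-170) − (+3.5)·115] / 33625 = -0.01349
∂h/∂y = [(-120)·(+3.5) − (-115)·(+0.3)] / 33625 = -0.01146
h(486897, 3110856) = 372.2 + (-0.01349)·(-365) + (-0.01146)·(95) = 372.2 +4.923 -1.089 = 376.034 m.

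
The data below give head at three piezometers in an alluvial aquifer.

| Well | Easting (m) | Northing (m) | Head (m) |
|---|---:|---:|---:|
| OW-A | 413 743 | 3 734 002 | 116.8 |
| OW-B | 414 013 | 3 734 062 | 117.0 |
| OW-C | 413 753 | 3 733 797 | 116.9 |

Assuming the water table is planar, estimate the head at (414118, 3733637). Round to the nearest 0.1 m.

117.3 m

Three-point gradient (reference OW-A): Δ to OW-B = (270, 60, +0.2), Δ to OW-C = (10, -205, +0.1).
∂h/∂x = +0.0008400, ∂h/∂y = -0.0004468 (det = -55950).
h(414118, 3733637) = 116.8 + (+0.0008400)·(375) + (-0.0004468)·(-365) = 116.8 +0.315 +0.163 = 117.278 m.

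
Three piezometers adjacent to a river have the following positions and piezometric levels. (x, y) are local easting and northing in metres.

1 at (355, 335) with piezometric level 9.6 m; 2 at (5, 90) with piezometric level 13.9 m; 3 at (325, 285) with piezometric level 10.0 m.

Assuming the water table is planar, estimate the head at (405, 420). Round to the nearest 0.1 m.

8.9 m

Three-point gradient (reference 1): Δ to 2 = (-350, -245, +4.3), Δ to 3 = (-30, -50, +0.4).
∂h/∂x = -0.01153, ∂h/∂y = -0.001084 (det = 10150).
h(405, 420) = 9.6 + (-0.01153)·(50) + (-0.001084)·(85) = 9.6 -0.576 -0.092 = 8.932 m.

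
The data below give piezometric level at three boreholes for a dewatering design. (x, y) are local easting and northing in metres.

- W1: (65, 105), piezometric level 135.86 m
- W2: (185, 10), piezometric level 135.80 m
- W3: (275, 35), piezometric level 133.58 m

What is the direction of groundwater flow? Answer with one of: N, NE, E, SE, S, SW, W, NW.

NE

Taking W1 as reference: W2−W1 = (120, -95, -0.06); W3−W1 = (210, -70, -2.28).
Determinant of the coordinate differences = 120·(-70) − 210·(-95) = 11550.
∂h/∂x = [(-0.06)·(-70) − (-2.28)·(-95)] / 11550 = -0.01839
∂h/∂y = [120·(-2.28) − 210·(-0.06)] / 11550 = -0.02260
Flow = −∇h = (+0.01839 east, +0.02260 north), which points northeast.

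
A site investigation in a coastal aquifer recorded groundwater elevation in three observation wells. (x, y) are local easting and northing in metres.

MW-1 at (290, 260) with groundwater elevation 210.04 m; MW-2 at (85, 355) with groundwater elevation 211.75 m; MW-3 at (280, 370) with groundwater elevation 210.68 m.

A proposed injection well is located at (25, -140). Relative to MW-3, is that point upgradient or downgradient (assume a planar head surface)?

With h = a·x + b·y + c and MW-1 as origin, the differences give:
  (-205)·a + 95·b = +1.71
  (-10)·a + 110·b = +0.64
Eliminate b (×110 and ×95, subtract): -21600·a = 127.300 → a = ∂h/∂x = -0.005894
Back-substitute: b = ∂h/∂y = +0.005282.
Head at (25, -140) = 210.04 + (-0.005894)·(-265) + (+0.005282)·(-400) = 209.49 m.
That is lower than the 210.68 m at MW-3, so the point is downgradient.

downgradient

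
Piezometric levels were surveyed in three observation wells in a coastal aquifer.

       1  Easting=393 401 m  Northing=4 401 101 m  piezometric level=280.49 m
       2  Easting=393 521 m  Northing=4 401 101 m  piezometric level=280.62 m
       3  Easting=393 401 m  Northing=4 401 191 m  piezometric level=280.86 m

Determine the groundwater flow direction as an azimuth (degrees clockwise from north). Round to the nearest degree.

∂h/∂x = (280.62 − 280.49) / (393521 − 393401) = +0.001083
∂h/∂y = (280.86 − 280.49) / (4401191 − 4401101) = +0.004111
Flow direction (−∇h) has components (-0.001083 E, -0.004111 N).
Azimuth = atan2(E, N) = atan2(-0.001083, -0.004111) = 194.8° ≈ 195°.

195°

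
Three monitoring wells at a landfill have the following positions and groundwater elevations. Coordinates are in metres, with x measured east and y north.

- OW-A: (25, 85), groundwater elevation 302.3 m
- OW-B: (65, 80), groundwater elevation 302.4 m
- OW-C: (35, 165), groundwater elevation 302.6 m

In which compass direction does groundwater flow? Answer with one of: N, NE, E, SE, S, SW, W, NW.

Taking OW-A as reference: OW-B−OW-A = (40, -5, +0.1); OW-C−OW-A = (10, 80, +0.3).
Determinant of the coordinate differences = 40·80 − 10·(-5) = 3250.
∂h/∂x = [(+0.1)·80 − (+0.3)·(-5)] / 3250 = +0.002923
∂h/∂y = [40·(+0.3) − 10·(+0.1)] / 3250 = +0.003385
Flow = −∇h = (-0.002923 east, -0.003385 north), which points southwest.

SW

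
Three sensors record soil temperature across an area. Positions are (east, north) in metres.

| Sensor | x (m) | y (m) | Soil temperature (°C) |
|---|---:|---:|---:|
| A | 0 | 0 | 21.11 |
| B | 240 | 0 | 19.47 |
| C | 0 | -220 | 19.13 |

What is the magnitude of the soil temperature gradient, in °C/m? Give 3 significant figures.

∂T/∂x = (19.47 − 21.11) / (240 − 0) = -0.006833
∂T/∂y = (19.13 − 21.11) / (-220 − 0) = +0.009000
|∇f| = √(-0.006833² + 0.009000²) = 0.0113 °C/m

0.0113 °C/m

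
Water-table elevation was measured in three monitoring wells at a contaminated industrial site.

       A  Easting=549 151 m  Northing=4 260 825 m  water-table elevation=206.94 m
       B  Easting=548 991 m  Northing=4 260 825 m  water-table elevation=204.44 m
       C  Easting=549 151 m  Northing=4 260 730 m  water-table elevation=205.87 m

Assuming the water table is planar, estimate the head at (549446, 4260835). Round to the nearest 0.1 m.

211.7 m

∂h/∂x = (204.44 − 206.94) / (548991 − 549151) = +0.01562
∂h/∂y = (205.87 − 206.94) / (4260730 − 4260825) = +0.01126
h(549446, 4260835) = 206.94 + (+0.01562)·(295) + (+0.01126)·(10) = 206.94 +4.609 +0.113 = 211.662 m.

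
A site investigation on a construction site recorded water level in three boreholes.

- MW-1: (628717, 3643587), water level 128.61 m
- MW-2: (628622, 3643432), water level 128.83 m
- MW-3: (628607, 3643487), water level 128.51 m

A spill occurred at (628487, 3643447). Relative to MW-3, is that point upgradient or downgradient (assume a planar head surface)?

downgradient

Taking MW-1 as reference: MW-2−MW-1 = (-95, -155, +0.22); MW-3−MW-1 = (-110, -100, -0.10).
Solve a·Δx + b·Δy = Δh: det = (-95)·(-100) − (-110)·(-155) = -7550.
∂h/∂x = [(+0.22)·(-100) − (-0.10)·(-155)] / -7550 = +0.004967
∂h/∂y = [(-95)·(-0.10) − (-110)·(+0.22)] / -7550 = -0.004464
Head at (628487, 3643447) = 128.61 + (+0.004967)·(-230) + (-0.004464)·(-140) = 128.09 m.
That is lower than the 128.51 m at MW-3, so the point is downgradient.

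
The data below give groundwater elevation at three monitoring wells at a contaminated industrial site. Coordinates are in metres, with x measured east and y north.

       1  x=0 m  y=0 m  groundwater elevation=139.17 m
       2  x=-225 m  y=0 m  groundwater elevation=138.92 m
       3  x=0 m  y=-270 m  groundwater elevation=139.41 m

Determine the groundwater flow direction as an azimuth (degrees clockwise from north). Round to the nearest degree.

309°

∂h/∂x = (138.92 − 139.17) / (-225 − 0) = +0.001111
∂h/∂y = (139.41 − 139.17) / (-270 − 0) = -0.0008889
Flow direction (−∇h) has components (-0.001111 E, +0.0008889 N).
Azimuth = atan2(E, N) = atan2(-0.001111, +0.0008889) = 308.7° ≈ 309°.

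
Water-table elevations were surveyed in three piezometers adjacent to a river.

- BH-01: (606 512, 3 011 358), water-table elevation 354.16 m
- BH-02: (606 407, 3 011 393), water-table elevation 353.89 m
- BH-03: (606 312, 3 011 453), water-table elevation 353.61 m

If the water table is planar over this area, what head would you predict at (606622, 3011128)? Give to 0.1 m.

Taking BH-01 as reference: BH-02−BH-01 = (-105, 35, -0.27); BH-03−BH-01 = (-200, 95, -0.55).
Determinant of the coordinate differences = (-105)·95 − (-200)·35 = -2975.
∂h/∂x = [(-0.27)·95 − (-0.55)·35] / -2975 = +0.002151
∂h/∂y = [(-105)·(-0.55) − (-200)·(-0.27)] / -2975 = -0.001261
h(606622, 3011128) = 354.16 + (+0.002151)·(110) + (-0.001261)·(-230) = 354.16 +0.237 +0.290 = 354.687 m.

354.7 m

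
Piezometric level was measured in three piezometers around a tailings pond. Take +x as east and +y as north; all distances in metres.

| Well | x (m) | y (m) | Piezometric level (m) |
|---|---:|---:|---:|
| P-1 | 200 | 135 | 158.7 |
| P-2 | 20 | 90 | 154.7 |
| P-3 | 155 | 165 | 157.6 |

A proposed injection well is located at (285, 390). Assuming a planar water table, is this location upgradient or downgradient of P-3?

upgradient

With h = a·x + b·y + c and P-1 as origin, the differences give:
  (-180)·a + (-45)·b = -4.0
  (-45)·a + 30·b = -1.1
Eliminate b (×30 and ×(-45), subtract): -7425·a = -169.50 → a = ∂h/∂x = +0.02283
Back-substitute: b = ∂h/∂y = -0.002424.
Head at (285, 390) = 158.7 + (+0.02283)·(85) + (-0.002424)·(255) = 160.02 m.
That is higher than the 157.6 m at P-3, so the point is upgradient.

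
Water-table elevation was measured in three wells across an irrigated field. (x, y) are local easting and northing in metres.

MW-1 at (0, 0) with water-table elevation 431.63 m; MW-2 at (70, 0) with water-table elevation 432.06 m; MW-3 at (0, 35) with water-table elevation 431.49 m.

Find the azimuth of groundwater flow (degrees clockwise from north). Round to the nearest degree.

∂h/∂x = (432.06 − 431.63) / (70 − 0) = +0.006143
∂h/∂y = (431.49 − 431.63) / (35 − 0) = -0.004000
Flow direction (−∇h) has components (-0.006143 E, +0.004000 N).
Azimuth = atan2(E, N) = atan2(-0.006143, +0.004000) = 303.1° ≈ 303°.

303°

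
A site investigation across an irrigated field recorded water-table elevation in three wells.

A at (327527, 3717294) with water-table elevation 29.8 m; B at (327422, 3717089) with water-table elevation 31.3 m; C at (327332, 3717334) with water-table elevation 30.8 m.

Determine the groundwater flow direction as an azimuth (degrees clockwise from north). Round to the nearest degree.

With h = a·x + b·y + c and A as origin, the differences give:
  (-105)·a + (-205)·b = +1.5
  (-195)·a + 40·b = +1.0
Eliminate b (×40 and ×(-205), subtract): -44175·a = 265.00 → a = ∂h/∂x = -0.005999
Back-substitute: b = ∂h/∂y = -0.004244.
Flow direction (−∇h) has components (+0.005999 E, +0.004244 N).
Azimuth = atan2(E, N) = atan2(+0.005999, +0.004244) = 54.7° ≈ 055°.

055°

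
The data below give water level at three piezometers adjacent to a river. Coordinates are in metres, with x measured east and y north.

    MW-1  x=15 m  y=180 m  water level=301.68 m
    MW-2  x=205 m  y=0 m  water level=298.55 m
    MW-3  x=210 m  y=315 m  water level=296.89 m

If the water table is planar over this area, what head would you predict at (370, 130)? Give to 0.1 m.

294.4 m

Differences from MW-1: to MW-2 (Δx, Δy, Δh) = (190, -180, -3.13); to MW-3 = (195, 135, -4.79).
Solve a·Δx + b·Δy = Δh: det = 190·135 − 195·(-180) = 60750.
∂h/∂x = [(-3.13)·135 − (-4.79)·(-180)] / 60750 = -0.02115
∂h/∂y = [190·(-4.79) − 195·(-3.13)] / 60750 = -0.004934
h(370, 130) = 301.68 + (-0.02115)·(355) + (-0.004934)·(-50) = 301.68 -7.508 +0.247 = 294.419 m.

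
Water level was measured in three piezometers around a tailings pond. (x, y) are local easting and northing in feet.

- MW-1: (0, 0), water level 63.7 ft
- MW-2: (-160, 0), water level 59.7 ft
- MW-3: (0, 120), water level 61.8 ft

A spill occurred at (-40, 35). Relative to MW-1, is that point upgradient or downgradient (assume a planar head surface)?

downgradient

∂h/∂x = (59.7 − 63.7) / (-160 − 0) = +0.02500
∂h/∂y = (61.8 − 63.7) / (120 − 0) = -0.01583
Head at (-40, 35) = 63.7 + (+0.02500)·(-40) + (-0.01583)·(35) = 62.15 ft.
That is lower than the 63.7 ft at MW-1, so the point is downgradient.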